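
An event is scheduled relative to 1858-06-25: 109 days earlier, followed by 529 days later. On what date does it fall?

Going back 109 days from June 25, 1858:
Going back 25 days from June 25, 1858 reaches the end of the previous month; 109 − 25 = 84 left.
May 1858 has 31 days: 84 − 31 = 53 left.
April 1858 has 30 days: 53 − 30 = 23 left.
March 1858 has 31 days; 31 − 23 = 8 → March 8, 1858.
Advancing 529 days from March 8, 1858:
March has 31 days, so 31 − 8 = 23 days remain after March 8, 1858; 529 − 23 = 506 left.
April 1858 has 30 days: 506 − 30 = 476 left.
May 1858 has 31 days: 476 − 31 = 445 left.
June 1858 has 30 days: 445 − 30 = 415 left.
July 1858 has 31 days: 415 − 31 = 384 left.
August 1858 has 31 days: 384 − 31 = 353 left.
September 1858 has 30 days: 353 − 30 = 323 left.
October 1858 has 31 days: 323 − 31 = 292 left.
November 1858 has 30 days: 292 − 30 = 262 left.
December 1858 has 31 days: 262 − 31 = 231 left.
January 1859 has 31 days: 231 − 31 = 200 left.
February 1859 has 28 days (1859 is not a leap year): 200 − 28 = 172 left.
March 1859 has 31 days: 172 − 31 = 141 left.
April 1859 has 30 days: 141 − 30 = 111 left.
May 1859 has 31 days: 111 − 31 = 80 left.
June 1859 has 30 days: 80 − 30 = 50 left.
July 1859 has 31 days: 50 − 31 = 19 left.
19 days into August 1859 → August 19, 1859.

August 19, 1859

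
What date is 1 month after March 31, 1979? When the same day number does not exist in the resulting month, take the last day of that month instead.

April 30, 1979

Advancing 1 month from March 31, 1979.
month 3 + 1 = 4 → April 1979.
April 1979 has only 30 days and the start was day 31, so the date clamps to April 30, 1979.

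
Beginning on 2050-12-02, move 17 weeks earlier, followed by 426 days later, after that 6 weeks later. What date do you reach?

Subtracting 17 weeks (= 119 days) from December 2, 2050:
Going back 2 days from December 2, 2050 reaches the end of the previous month; 119 − 2 = 117 left.
November 2050 has 30 days: 117 − 30 = 87 left.
October 2050 has 31 days: 87 − 31 = 56 left.
September 2050 has 30 days: 56 − 30 = 26 left.
August 2050 has 31 days; 31 − 26 = 5 → August 5, 2050.
Counting forward 426 days from August 5, 2050:
August has 31 days, so 31 − 5 = 26 days remain after August 5, 2050; 426 − 26 = 400 left.
September 2050 has 30 days: 400 − 30 = 370 left.
October 2050 has 31 days: 370 − 31 = 339 left.
November 2050 has 30 days: 339 − 30 = 309 left.
December 2050 has 31 days: 309 − 31 = 278 left.
January 2051 has 31 days: 278 − 31 = 247 left.
February 2051 has 28 days (2051 is not a leap year): 247 − 28 = 219 left.
March 2051 has 31 days: 219 − 31 = 188 left.
April 2051 has 30 days: 188 − 30 = 158 left.
May 2051 has 31 days: 158 − 31 = 127 left.
June 2051 has 30 days: 127 − 30 = 97 left.
July 2051 has 31 days: 97 − 31 = 66 left.
August 2051 has 31 days: 66 − 31 = 35 left.
September 2051 has 30 days: 35 − 30 = 5 left.
5 days into October 2051 → October 5, 2051.
Adding 6 weeks (= 42 days) from October 5, 2051:
October has 31 days, so 31 − 5 = 26 days remain after October 5, 2051; 42 − 26 = 16 left.
16 days into November 2051 → November 16, 2051.

November 16, 2051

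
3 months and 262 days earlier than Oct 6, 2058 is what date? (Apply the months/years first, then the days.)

Going back 3 months and 262 days from October 6, 2058: first the month/year part, then the days.
month 10 − 3 = 7 → July 2058.
Day 6 is valid in July, giving July 6, 2058.
Now subtract 262 days from July 6, 2058.
Going back 6 days from July 6, 2058 reaches the end of the previous month; 262 − 6 = 256 left.
June 2058 has 30 days: 256 − 30 = 226 left.
May 2058 has 31 days: 226 − 31 = 195 left.
April 2058 has 30 days: 195 − 30 = 165 left.
March 2058 has 31 days: 165 − 31 = 134 left.
February 2058 has 28 days (2058 is not a leap year): 134 − 28 = 106 left.
January 2058 has 31 days: 106 − 31 = 75 left.
December 2057 has 31 days: 75 − 31 = 44 left.
November 2057 has 30 days: 44 − 30 = 14 left.
October 2057 has 31 days; 31 − 14 = 17 → October 17, 2057.

October 17, 2057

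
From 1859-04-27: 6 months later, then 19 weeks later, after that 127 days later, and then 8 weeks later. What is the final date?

Counting forward 6 months from April 27, 1859:
month 4 + 6 = 10 → October 1859.
Day 27 is valid in October, giving October 27, 1859.
Adding 19 weeks (= 133 days) from October 27, 1859:
October has 31 days, so 31 − 27 = 4 days remain after October 27, 1859; 133 − 4 = 129 left.
November 1859 has 30 days: 129 − 30 = 99 left.
December 1859 has 31 days: 99 − 31 = 68 left.
January 1860 has 31 days: 68 − 31 = 37 left.
February 1860 has 29 days (1860 is a leap year): 37 − 29 = 8 left.
8 days into March 1860 → March 8, 1860.
Counting forward 127 days from March 8, 1860:
March has 31 days, so 31 − 8 = 23 days remain after March 8, 1860; 127 − 23 = 104 left.
April 1860 has 30 days: 104 − 30 = 74 left.
May 1860 has 31 days: 74 − 31 = 43 left.
June 1860 has 30 days: 43 − 30 = 13 left.
13 days into July 1860 → July 13, 1860.
Adding 8 weeks (= 56 days) from July 13, 1860:
July has 31 days, so 31 − 13 = 18 days remain after July 13, 1860; 56 − 18 = 38 left.
August 1860 has 31 days: 38 − 31 = 7 left.
7 days into September 1860 → September 7, 1860.

September 7, 1860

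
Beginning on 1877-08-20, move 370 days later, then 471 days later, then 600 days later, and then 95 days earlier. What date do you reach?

Adding 370 days from August 20, 1877:
August has 31 days, so 31 − 20 = 11 days remain after August 20, 1877; 370 − 11 = 359 left.
September 1877 has 30 days: 359 − 30 = 329 left.
October 1877 has 31 days: 329 − 31 = 298 left.
November 1877 has 30 days: 298 − 30 = 268 left.
December 1877 has 31 days: 268 − 31 = 237 left.
January 1878 has 31 days: 237 − 31 = 206 left.
February 1878 has 28 days (1878 is not a leap year): 206 − 28 = 178 left.
March 1878 has 31 days: 178 − 31 = 147 left.
April 1878 has 30 days: 147 − 30 = 117 left.
May 1878 has 31 days: 117 − 31 = 86 left.
June 1878 has 30 days: 86 − 30 = 56 left.
July 1878 has 31 days: 56 − 31 = 25 left.
25 days into August 1878 → August 25, 1878.
Adding 471 days from August 25, 1878:
August has 31 days, so 31 − 25 = 6 days remain after August 25, 1878; 471 − 6 = 465 left.
September 1878 has 30 days: 465 − 30 = 435 left.
October 1878 has 31 days: 435 − 31 = 404 left.
November 1878 has 30 days: 404 − 30 = 374 left.
December 1878 has 31 days: 374 − 31 = 343 left.
January 1879 has 31 days: 343 − 31 = 312 left.
February 1879 has 28 days (1879 is not a leap year): 312 − 28 = 284 left.
March 1879 has 31 days: 284 − 31 = 253 left.
April 1879 has 30 days: 253 − 30 = 223 left.
May 1879 has 31 days: 223 − 31 = 192 left.
June 1879 has 30 days: 192 − 30 = 162 left.
July 1879 has 31 days: 162 − 31 = 131 left.
August 1879 has 31 days: 131 − 31 = 100 left.
September 1879 has 30 days: 100 − 30 = 70 left.
October 1879 has 31 days: 70 − 31 = 39 left.
November 1879 has 30 days: 39 − 30 = 9 left.
9 days into December 1879 → December 9, 1879.
Advancing 600 days from December 9, 1879:
December has 31 days, so 31 − 9 = 22 days remain after December 9, 1879; 600 − 22 = 578 left.
January 1880 has 31 days: 578 − 31 = 547 left.
February 1880 has 29 days (1880 is a leap year): 547 − 29 = 518 left.
March 1880 has 31 days: 518 − 31 = 487 left.
April 1880 has 30 days: 487 − 30 = 457 left.
May 1880 has 31 days: 457 − 31 = 426 left.
June 1880 has 30 days: 426 − 30 = 396 left.
July 1880 has 31 days: 396 − 31 = 365 left.
August 1880 has 31 days: 365 − 31 = 334 left.
September 1880 has 30 days: 334 − 30 = 304 left.
October 1880 has 31 days: 304 − 31 = 273 left.
November 1880 has 30 days: 273 − 30 = 243 left.
December 1880 has 31 days: 243 − 31 = 212 left.
January 1881 has 31 days: 212 − 31 = 181 left.
February 1881 has 28 days (1881 is not a leap year): 181 − 28 = 153 left.
March 1881 has 31 days: 153 − 31 = 122 left.
April 1881 has 30 days: 122 − 30 = 92 left.
May 1881 has 31 days: 92 − 31 = 61 left.
June 1881 has 30 days: 61 − 30 = 31 left.
31 days into July 1881 → July 31, 1881.
Subtracting 95 days from July 31, 1881:
Going back 31 days from July 31, 1881 reaches the end of the previous month; 95 − 31 = 64 left.
June 1881 has 30 days: 64 − 30 = 34 left.
May 1881 has 31 days: 34 − 31 = 3 left.
April 1881 has 30 days; 30 − 3 = 27 → April 27, 1881.

April 27, 1881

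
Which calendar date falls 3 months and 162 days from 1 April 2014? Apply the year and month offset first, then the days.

Counting forward 3 months and 162 days from April 1, 2014: first the month/year part, then the days.
month 4 + 3 = 7 → July 2014.
Day 1 is valid in July, giving July 1, 2014.
Now add 162 days from July 1, 2014.
July has 31 days, so 31 − 1 = 30 days remain after July 1, 2014; 162 − 30 = 132 left.
August 2014 has 31 days: 132 − 31 = 101 left.
September 2014 has 30 days: 101 − 30 = 71 left.
October 2014 has 31 days: 71 − 31 = 40 left.
November 2014 has 30 days: 40 − 30 = 10 left.
10 days into December 2014 → December 10, 2014.

December 10, 2014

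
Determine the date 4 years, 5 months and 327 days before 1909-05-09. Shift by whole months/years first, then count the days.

January 17, 1904

Subtracting 4 years, 5 months and 327 days from May 9, 1909: first the month/year part, then the days.
-4 years → 1905; month 5 − 5 = 0, which is month 12 of year 1904 → December 1904.
Day 9 is valid in December, giving December 9, 1904.
Now subtract 327 days from December 9, 1904.
Going back 9 days from December 9, 1904 reaches the end of the previous month; 327 − 9 = 318 left.
November 1904 has 30 days: 318 − 30 = 288 left.
October 1904 has 31 days: 288 − 31 = 257 left.
September 1904 has 30 days: 257 − 30 = 227 left.
August 1904 has 31 days: 227 − 31 = 196 left.
July 1904 has 31 days: 196 − 31 = 165 left.
June 1904 has 30 days: 165 − 30 = 135 left.
May 1904 has 31 days: 135 − 31 = 104 left.
April 1904 has 30 days: 104 − 30 = 74 left.
March 1904 has 31 days: 74 − 31 = 43 left.
February 1904 has 29 days (1904 is a leap year): 43 − 29 = 14 left.
January 1904 has 31 days; 31 − 14 = 17 → January 17, 1904.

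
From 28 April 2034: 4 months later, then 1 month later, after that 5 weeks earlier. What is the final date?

August 24, 2034

Advancing 4 months from April 28, 2034:
month 4 + 4 = 8 → August 2034.
Day 28 is valid in August, giving August 28, 2034.
Advancing 1 month from August 28, 2034:
month 8 + 1 = 9 → September 2034.
Day 28 is valid in September, giving September 28, 2034.
Subtracting 5 weeks (= 35 days) from September 28, 2034:
Going back 28 days from September 28, 2034 reaches the end of the previous month; 35 − 28 = 7 left.
August 2034 has 31 days; 31 − 7 = 24 → August 24, 2034.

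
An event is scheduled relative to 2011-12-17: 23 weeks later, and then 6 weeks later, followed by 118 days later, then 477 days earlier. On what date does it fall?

Adding 23 weeks (= 161 days) from December 17, 2011:
December has 31 days, so 31 − 17 = 14 days remain after December 17, 2011; 161 − 14 = 147 left.
January 2012 has 31 days: 147 − 31 = 116 left.
February 2012 has 29 days (2012 is a leap year): 116 − 29 = 87 left.
March 2012 has 31 days: 87 − 31 = 56 left.
April 2012 has 30 days: 56 − 30 = 26 left.
26 days into May 2012 → May 26, 2012.
Advancing 6 weeks (= 42 days) from May 26, 2012:
May has 31 days, so 31 − 26 = 5 days remain after May 26, 2012; 42 − 5 = 37 left.
June 2012 has 30 days: 37 − 30 = 7 left.
7 days into July 2012 → July 7, 2012.
Adding 118 days from July 7, 2012:
July has 31 days, so 31 − 7 = 24 days remain after July 7, 2012; 118 − 24 = 94 left.
August 2012 has 31 days: 94 − 31 = 63 left.
September 2012 has 30 days: 63 − 30 = 33 left.
October 2012 has 31 days: 33 − 31 = 2 left.
2 days into November 2012 → November 2, 2012.
Subtracting 477 days from November 2, 2012:
Going back 2 days from November 2, 2012 reaches the end of the previous month; 477 − 2 = 475 left.
October 2012 has 31 days: 475 − 31 = 444 left.
September 2012 has 30 days: 444 − 30 = 414 left.
August 2012 has 31 days: 414 − 31 = 383 left.
July 2012 has 31 days: 383 − 31 = 352 left.
June 2012 has 30 days: 352 − 30 = 322 left.
May 2012 has 31 days: 322 − 31 = 291 left.
April 2012 has 30 days: 291 − 30 = 261 left.
March 2012 has 31 days: 261 − 31 = 230 left.
February 2012 has 29 days (2012 is a leap year): 230 − 29 = 201 left.
January 2012 has 31 days: 201 − 31 = 170 left.
December 2011 has 31 days: 170 − 31 = 139 left.
November 2011 has 30 days: 139 − 30 = 109 left.
October 2011 has 31 days: 109 − 31 = 78 left.
September 2011 has 30 days: 78 − 30 = 48 left.
August 2011 has 31 days: 48 − 31 = 17 left.
July 2011 has 31 days; 31 − 17 = 14 → July 14, 2011.

July 14, 2011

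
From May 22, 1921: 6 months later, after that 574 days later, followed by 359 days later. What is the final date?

June 12, 1924

Advancing 6 months from May 22, 1921:
month 5 + 6 = 11 → November 1921.
Day 22 is valid in November, giving November 22, 1921.
Advancing 574 days from November 22, 1921:
November has 30 days, so 30 − 22 = 8 days remain after November 22, 1921; 574 − 8 = 566 left.
December 1921 has 31 days: 566 − 31 = 535 left.
January 1922 has 31 days: 535 − 31 = 504 left.
February 1922 has 28 days (1922 is not a leap year): 504 − 28 = 476 left.
March 1922 has 31 days: 476 − 31 = 445 left.
April 1922 has 30 days: 445 − 30 = 415 left.
May 1922 has 31 days: 415 − 31 = 384 left.
June 1922 has 30 days: 384 − 30 = 354 left.
July 1922 has 31 days: 354 − 31 = 323 left.
August 1922 has 31 days: 323 − 31 = 292 left.
September 1922 has 30 days: 292 − 30 = 262 left.
October 1922 has 31 days: 262 − 31 = 231 left.
November 1922 has 30 days: 231 − 30 = 201 left.
December 1922 has 31 days: 201 − 31 = 170 left.
January 1923 has 31 days: 170 − 31 = 139 left.
February 1923 has 28 days (1923 is not a leap year): 139 − 28 = 111 left.
March 1923 has 31 days: 111 − 31 = 80 left.
April 1923 has 30 days: 80 − 30 = 50 left.
May 1923 has 31 days: 50 − 31 = 19 left.
19 days into June 1923 → June 19, 1923.
Advancing 359 days from June 19, 1923:
June has 30 days, so 30 − 19 = 11 days remain after June 19, 1923; 359 − 11 = 348 left.
July 1923 has 31 days: 348 − 31 = 317 left.
August 1923 has 31 days: 317 − 31 = 286 left.
September 1923 has 30 days: 286 − 30 = 256 left.
October 1923 has 31 days: 256 − 31 = 225 left.
November 1923 has 30 days: 225 − 30 = 195 left.
December 1923 has 31 days: 195 − 31 = 164 left.
January 1924 has 31 days: 164 − 31 = 133 left.
February 1924 has 29 days (1924 is a leap year): 133 − 29 = 104 left.
March 1924 has 31 days: 104 − 31 = 73 left.
April 1924 has 30 days: 73 − 30 = 43 left.
May 1924 has 31 days: 43 − 31 = 12 left.
12 days into June 1924 → June 12, 1924.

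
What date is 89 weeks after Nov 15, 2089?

Adding 89 weeks = 623 days from November 15, 2089.
November has 30 days, so 30 − 15 = 15 days remain after November 15, 2089; 623 − 15 = 608 left.
December 2089 has 31 days: 608 − 31 = 577 left.
January 2090 has 31 days: 577 − 31 = 546 left.
February 2090 has 28 days (2090 is not a leap year): 546 − 28 = 518 left.
March 2090 has 31 days: 518 − 31 = 487 left.
April 2090 has 30 days: 487 − 30 = 457 left.
May 2090 has 31 days: 457 − 31 = 426 left.
June 2090 has 30 days: 426 − 30 = 396 left.
July 2090 has 31 days: 396 − 31 = 365 left.
August 2090 has 31 days: 365 − 31 = 334 left.
September 2090 has 30 days: 334 − 30 = 304 left.
October 2090 has 31 days: 304 − 31 = 273 left.
November 2090 has 30 days: 273 − 30 = 243 left.
December 2090 has 31 days: 243 − 31 = 212 left.
January 2091 has 31 days: 212 − 31 = 181 left.
February 2091 has 28 days (2091 is not a leap year): 181 − 28 = 153 left.
March 2091 has 31 days: 153 − 31 = 122 left.
April 2091 has 30 days: 122 − 30 = 92 left.
May 2091 has 31 days: 92 − 31 = 61 left.
June 2091 has 30 days: 61 − 30 = 31 left.
31 days into July 2091 → July 31, 2091.

July 31, 2091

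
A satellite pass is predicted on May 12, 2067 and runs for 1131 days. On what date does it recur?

Adding 1131 days from May 12, 2067.
May has 31 days, so 31 − 12 = 19 days remain after May 12, 2067; 1131 − 19 = 1112 left.
June 2067 has 30 days: 1112 − 30 = 1082 left.
July 2067 has 31 days: 1082 − 31 = 1051 left.
August 2067 has 31 days: 1051 − 31 = 1020 left.
September 2067 has 30 days: 1020 − 30 = 990 left.
October 2067 has 31 days: 990 − 31 = 959 left.
November 2067 has 30 days: 959 − 30 = 929 left.
December 2067 has 31 days: 929 − 31 = 898 left.
January 2068 has 31 days: 898 − 31 = 867 left.
February 2068 has 29 days (2068 is a leap year): 867 − 29 = 838 left.
March 2068 has 31 days: 838 − 31 = 807 left.
April 2068 has 30 days: 807 − 30 = 777 left.
May 2068 has 31 days: 777 − 31 = 746 left.
June 2068 has 30 days: 746 − 30 = 716 left.
July 2068 has 31 days: 716 − 31 = 685 left.
August 2068 has 31 days: 685 − 31 = 654 left.
September 2068 has 30 days: 654 − 30 = 624 left.
October 2068 has 31 days: 624 − 31 = 593 left.
November 2068 has 30 days: 593 − 30 = 563 left.
December 2068 has 31 days: 563 − 31 = 532 left.
January 2069 has 31 days: 532 − 31 = 501 left.
February 2069 has 28 days (2069 is not a leap year): 501 − 28 = 473 left.
March 2069 has 31 days: 473 − 31 = 442 left.
April 2069 has 30 days: 442 − 30 = 412 left.
May 2069 has 31 days: 412 − 31 = 381 left.
June 2069 has 30 days: 381 − 30 = 351 left.
July 2069 has 31 days: 351 − 31 = 320 left.
August 2069 has 31 days: 320 − 31 = 289 left.
September 2069 has 30 days: 289 − 30 = 259 left.
October 2069 has 31 days: 259 − 31 = 228 left.
November 2069 has 30 days: 228 − 30 = 198 left.
December 2069 has 31 days: 198 − 31 = 167 left.
January 2070 has 31 days: 167 − 31 = 136 left.
February 2070 has 28 days (2070 is not a leap year): 136 − 28 = 108 left.
March 2070 has 31 days: 108 − 31 = 77 left.
April 2070 has 30 days: 77 − 30 = 47 left.
May 2070 has 31 days: 47 − 31 = 16 left.
16 days into June 2070 → June 16, 2070.

June 16, 2070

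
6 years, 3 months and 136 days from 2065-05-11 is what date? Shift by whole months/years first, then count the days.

Counting forward 6 years, 3 months and 136 days from May 11, 2065: first the month/year part, then the days.
+6 years → 2071; month 5 + 3 = 8 → August 2071.
Day 11 is valid in August, giving August 11, 2071.
Now add 136 days from August 11, 2071.
August has 31 days, so 31 − 11 = 20 days remain after August 11, 2071; 136 − 20 = 116 left.
September 2071 has 30 days: 116 − 30 = 86 left.
October 2071 has 31 days: 86 − 31 = 55 left.
November 2071 has 30 days: 55 − 30 = 25 left.
25 days into December 2071 → December 25, 2071.

December 25, 2071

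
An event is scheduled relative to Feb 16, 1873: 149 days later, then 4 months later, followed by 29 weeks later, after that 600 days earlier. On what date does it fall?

October 14, 1872

Advancing 149 days from February 16, 1873:
February has 28 days, so 28 − 16 = 12 days remain after February 16, 1873; 149 − 12 = 137 left.
March 1873 has 31 days: 137 − 31 = 106 left.
April 1873 has 30 days: 106 − 30 = 76 left.
May 1873 has 31 days: 76 − 31 = 45 left.
June 1873 has 30 days: 45 − 30 = 15 left.
15 days into July 1873 → July 15, 1873.
Counting forward 4 months from July 15, 1873:
month 7 + 4 = 11 → November 1873.
Day 15 is valid in November, giving November 15, 1873.
Adding 29 weeks (= 203 days) from November 15, 1873:
November has 30 days, so 30 − 15 = 15 days remain after November 15, 1873; 203 − 15 = 188 left.
December 1873 has 31 days: 188 − 31 = 157 left.
January 1874 has 31 days: 157 − 31 = 126 left.
February 1874 has 28 days (1874 is not a leap year): 126 − 28 = 98 left.
March 1874 has 31 days: 98 − 31 = 67 left.
April 1874 has 30 days: 67 − 30 = 37 left.
May 1874 has 31 days: 37 − 31 = 6 left.
6 days into June 1874 → June 6, 1874.
Subtracting 600 days from June 6, 1874:
Going back 6 days from June 6, 1874 reaches the end of the previous month; 600 − 6 = 594 left.
May 1874 has 31 days: 594 − 31 = 563 left.
April 1874 has 30 days: 563 − 30 = 533 left.
March 1874 has 31 days: 533 − 31 = 502 left.
February 1874 has 28 days (1874 is not a leap year): 502 − 28 = 474 left.
January 1874 has 31 days: 474 − 31 = 443 left.
December 1873 has 31 days: 443 − 31 = 412 left.
November 1873 has 30 days: 412 − 30 = 382 left.
October 1873 has 31 days: 382 − 31 = 351 left.
September 1873 has 30 days: 351 − 30 = 321 left.
August 1873 has 31 days: 321 − 31 = 290 left.
July 1873 has 31 days: 290 − 31 = 259 left.
June 1873 has 30 days: 259 − 30 = 229 left.
May 1873 has 31 days: 229 − 31 = 198 left.
April 1873 has 30 days: 198 − 30 = 168 left.
March 1873 has 31 days: 168 − 31 = 137 left.
February 1873 has 28 days (1873 is not a leap year): 137 − 28 = 109 left.
January 1873 has 31 days: 109 − 31 = 78 left.
December 1872 has 31 days: 78 − 31 = 47 left.
November 1872 has 30 days: 47 − 30 = 17 left.
October 1872 has 31 days; 31 − 17 = 14 → October 14, 1872.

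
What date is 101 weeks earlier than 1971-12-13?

Going back 101 weeks = 707 days from December 13, 1971.
Going back 13 days from December 13, 1971 reaches the end of the previous month; 707 − 13 = 694 left.
November 1971 has 30 days: 694 − 30 = 664 left.
October 1971 has 31 days: 664 − 31 = 633 left.
September 1971 has 30 days: 633 − 30 = 603 left.
August 1971 has 31 days: 603 − 31 = 572 left.
July 1971 has 31 days: 572 − 31 = 541 left.
June 1971 has 30 days: 541 − 30 = 511 left.
May 1971 has 31 days: 511 − 31 = 480 left.
April 1971 has 30 days: 480 − 30 = 450 left.
March 1971 has 31 days: 450 − 31 = 419 left.
February 1971 has 28 days (1971 is not a leap year): 419 − 28 = 391 left.
January 1971 has 31 days: 391 − 31 = 360 left.
December 1970 has 31 days: 360 − 31 = 329 left.
November 1970 has 30 days: 329 − 30 = 299 left.
October 1970 has 31 days: 299 − 31 = 268 left.
September 1970 has 30 days: 268 − 30 = 238 left.
August 1970 has 31 days: 238 − 31 = 207 left.
July 1970 has 31 days: 207 − 31 = 176 left.
June 1970 has 30 days: 176 − 30 = 146 left.
May 1970 has 31 days: 146 − 31 = 115 left.
April 1970 has 30 days: 115 − 30 = 85 left.
March 1970 has 31 days: 85 − 31 = 54 left.
February 1970 has 28 days (1970 is not a leap year): 54 − 28 = 26 left.
January 1970 has 31 days; 31 − 26 = 5 → January 5, 1970.

January 5, 1970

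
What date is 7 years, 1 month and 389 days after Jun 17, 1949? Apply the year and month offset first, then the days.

August 10, 1957

Advancing 7 years, 1 month and 389 days from June 17, 1949: first the month/year part, then the days.
+7 years → 1956; month 6 + 1 = 7 → July 1956.
Day 17 is valid in July, giving July 17, 1956.
Now add 389 days from July 17, 1956.
July has 31 days, so 31 − 17 = 14 days remain after July 17, 1956; 389 − 14 = 375 left.
August 1956 has 31 days: 375 − 31 = 344 left.
September 1956 has 30 days: 344 − 30 = 314 left.
October 1956 has 31 days: 314 − 31 = 283 left.
November 1956 has 30 days: 283 − 30 = 253 left.
December 1956 has 31 days: 253 − 31 = 222 left.
January 1957 has 31 days: 222 − 31 = 191 left.
February 1957 has 28 days (1957 is not a leap year): 191 − 28 = 163 left.
March 1957 has 31 days: 163 − 31 = 132 left.
April 1957 has 30 days: 132 − 30 = 102 left.
May 1957 has 31 days: 102 − 31 = 71 left.
June 1957 has 30 days: 71 − 30 = 41 left.
July 1957 has 31 days: 41 − 31 = 10 left.
10 days into August 1957 → August 10, 1957.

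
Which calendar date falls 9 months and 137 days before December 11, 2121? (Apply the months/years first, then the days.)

October 25, 2120

Counting back 9 months and 137 days from December 11, 2121: first the month/year part, then the days.
month 12 − 9 = 3 → March 2121.
Day 11 is valid in March, giving March 11, 2121.
Now subtract 137 days from March 11, 2121.
Going back 11 days from March 11, 2121 reaches the end of the previous month; 137 − 11 = 126 left.
February 2121 has 28 days (2121 is not a leap year): 126 − 28 = 98 left.
January 2121 has 31 days: 98 − 31 = 67 left.
December 2120 has 31 days: 67 − 31 = 36 left.
November 2120 has 30 days: 36 − 30 = 6 left.
October 2120 has 31 days; 31 − 6 = 25 → October 25, 2120.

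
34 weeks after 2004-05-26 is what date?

January 19, 2005

Adding 34 weeks = 238 days from May 26, 2004.
May has 31 days, so 31 − 26 = 5 days remain after May 26, 2004; 238 − 5 = 233 left.
June 2004 has 30 days: 233 − 30 = 203 left.
July 2004 has 31 days: 203 − 31 = 172 left.
August 2004 has 31 days: 172 − 31 = 141 left.
September 2004 has 30 days: 141 − 30 = 111 left.
October 2004 has 31 days: 111 − 31 = 80 left.
November 2004 has 30 days: 80 − 30 = 50 left.
December 2004 has 31 days: 50 − 31 = 19 left.
19 days into January 2005 → January 19, 2005.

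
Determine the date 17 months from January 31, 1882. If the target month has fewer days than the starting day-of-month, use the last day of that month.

Counting forward 17 months from January 31, 1882.
month 1 + 17 = 18, which is month 6 of year 1883 → June 1883.
June 1883 has only 30 days and the start was day 31, so the date clamps to June 30, 1883.

June 30, 1883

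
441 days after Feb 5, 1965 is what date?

Adding 441 days from February 5, 1965.
February has 28 days, so 28 − 5 = 23 days remain after February 5, 1965; 441 − 23 = 418 left.
March 1965 has 31 days: 418 − 31 = 387 left.
April 1965 has 30 days: 387 − 30 = 357 left.
May 1965 has 31 days: 357 − 31 = 326 left.
June 1965 has 30 days: 326 − 30 = 296 left.
July 1965 has 31 days: 296 − 31 = 265 left.
August 1965 has 31 days: 265 − 31 = 234 left.
September 1965 has 30 days: 234 − 30 = 204 left.
October 1965 has 31 days: 204 − 31 = 173 left.
November 1965 has 30 days: 173 − 30 = 143 left.
December 1965 has 31 days: 143 − 31 = 112 left.
January 1966 has 31 days: 112 − 31 = 81 left.
February 1966 has 28 days (1966 is not a leap year): 81 − 28 = 53 left.
March 1966 has 31 days: 53 − 31 = 22 left.
22 days into April 1966 → April 22, 1966.

April 22, 1966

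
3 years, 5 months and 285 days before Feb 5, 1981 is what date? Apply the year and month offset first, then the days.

November 24, 1976

Counting back 3 years, 5 months and 285 days from February 5, 1981: first the month/year part, then the days.
-3 years → 1978; month 2 − 5 = -3, which is month 9 of year 1977 → September 1977.
Day 5 is valid in September, giving September 5, 1977.
Now subtract 285 days from September 5, 1977.
Going back 5 days from September 5, 1977 reaches the end of the previous month; 285 − 5 = 280 left.
August 1977 has 31 days: 280 − 31 = 249 left.
July 1977 has 31 days: 249 − 31 = 218 left.
June 1977 has 30 days: 218 − 30 = 188 left.
May 1977 has 31 days: 188 − 31 = 157 left.
April 1977 has 30 days: 157 − 30 = 127 left.
March 1977 has 31 days: 127 − 31 = 96 left.
February 1977 has 28 days (1977 is not a leap year): 96 − 28 = 68 left.
January 1977 has 31 days: 68 − 31 = 37 left.
December 1976 has 31 days: 37 − 31 = 6 left.
November 1976 has 30 days; 30 − 6 = 24 → November 24, 1976.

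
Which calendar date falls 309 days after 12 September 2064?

Advancing 309 days from September 12, 2064.
September has 30 days, so 30 − 12 = 18 days remain after September 12, 2064; 309 − 18 = 291 left.
October 2064 has 31 days: 291 − 31 = 260 left.
November 2064 has 30 days: 260 − 30 = 230 left.
December 2064 has 31 days: 230 − 31 = 199 left.
January 2065 has 31 days: 199 − 31 = 168 left.
February 2065 has 28 days (2065 is not a leap year): 168 − 28 = 140 left.
March 2065 has 31 days: 140 − 31 = 109 left.
April 2065 has 30 days: 109 − 30 = 79 left.
May 2065 has 31 days: 79 − 31 = 48 left.
June 2065 has 30 days: 48 − 30 = 18 left.
18 days into July 2065 → July 18, 2065.

July 18, 2065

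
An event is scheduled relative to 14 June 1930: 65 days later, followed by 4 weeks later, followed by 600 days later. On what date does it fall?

Adding 65 days from June 14, 1930:
June has 30 days, so 30 − 14 = 16 days remain after June 14, 1930; 65 − 16 = 49 left.
July 1930 has 31 days: 49 − 31 = 18 left.
18 days into August 1930 → August 18, 1930.
Advancing 4 weeks (= 28 days) from August 18, 1930:
August has 31 days, so 31 − 18 = 13 days remain after August 18, 1930; 28 − 13 = 15 left.
15 days into September 1930 → September 15, 1930.
Counting forward 600 days from September 15, 1930:
September has 30 days, so 30 − 15 = 15 days remain after September 15, 1930; 600 − 15 = 585 left.
October 1930 has 31 days: 585 − 31 = 554 left.
November 1930 has 30 days: 554 − 30 = 524 left.
December 1930 has 31 days: 524 − 31 = 493 left.
January 1931 has 31 days: 493 − 31 = 462 left.
February 1931 has 28 days (1931 is not a leap year): 462 − 28 = 434 left.
March 1931 has 31 days: 434 − 31 = 403 left.
April 1931 has 30 days: 403 − 30 = 373 left.
May 1931 has 31 days: 373 − 31 = 342 left.
June 1931 has 30 days: 342 − 30 = 312 left.
July 1931 has 31 days: 312 − 31 = 281 left.
August 1931 has 31 days: 281 − 31 = 250 left.
September 1931 has 30 days: 250 − 30 = 220 left.
October 1931 has 31 days: 220 − 31 = 189 left.
November 1931 has 30 days: 189 − 30 = 159 left.
December 1931 has 31 days: 159 − 31 = 128 left.
January 1932 has 31 days: 128 − 31 = 97 left.
February 1932 has 29 days (1932 is a leap year): 97 − 29 = 68 left.
March 1932 has 31 days: 68 − 31 = 37 left.
April 1932 has 30 days: 37 − 30 = 7 left.
7 days into May 1932 → May 7, 1932.

May 7, 1932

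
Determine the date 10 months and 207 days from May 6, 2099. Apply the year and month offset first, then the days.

Counting forward 10 months and 207 days from May 6, 2099: first the month/year part, then the days.
month 5 + 10 = 15, which is month 3 of year 2100 → March 2100.
Day 6 is valid in March, giving March 6, 2100.
Now add 207 days from March 6, 2100.
March has 31 days, so 31 − 6 = 25 days remain after March 6, 2100; 207 − 25 = 182 left.
April 2100 has 30 days: 182 − 30 = 152 left.
May 2100 has 31 days: 152 − 31 = 121 left.
June 2100 has 30 days: 121 − 30 = 91 left.
July 2100 has 31 days: 91 − 31 = 60 left.
August 2100 has 31 days: 60 − 31 = 29 left.
29 days into September 2100 → September 29, 2100.

September 29, 2100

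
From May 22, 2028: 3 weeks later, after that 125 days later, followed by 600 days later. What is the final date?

Adding 3 weeks (= 21 days) from May 22, 2028:
May has 31 days, so 31 − 22 = 9 days remain after May 22, 2028; 21 − 9 = 12 left.
12 days into June 2028 → June 12, 2028.
Counting forward 125 days from June 12, 2028:
June has 30 days, so 30 − 12 = 18 days remain after June 12, 2028; 125 − 18 = 107 left.
July 2028 has 31 days: 107 − 31 = 76 left.
August 2028 has 31 days: 76 − 31 = 45 left.
September 2028 has 30 days: 45 − 30 = 15 left.
15 days into October 2028 → October 15, 2028.
Counting forward 600 days from October 15, 2028:
October has 31 days, so 31 − 15 = 16 days remain after October 15, 2028; 600 − 16 = 584 left.
November 2028 has 30 days: 584 − 30 = 554 left.
December 2028 has 31 days: 554 − 31 = 523 left.
January 2029 has 31 days: 523 − 31 = 492 left.
February 2029 has 28 days (2029 is not a leap year): 492 − 28 = 464 left.
March 2029 has 31 days: 464 − 31 = 433 left.
April 2029 has 30 days: 433 − 30 = 403 left.
May 2029 has 31 days: 403 − 31 = 372 left.
June 2029 has 30 days: 372 − 30 = 342 left.
July 2029 has 31 days: 342 − 31 = 311 left.
August 2029 has 31 days: 311 − 31 = 280 left.
September 2029 has 30 days: 280 − 30 = 250 left.
October 2029 has 31 days: 250 − 31 = 219 left.
November 2029 has 30 days: 219 − 30 = 189 left.
December 2029 has 31 days: 189 − 31 = 158 left.
January 2030 has 31 days: 158 − 31 = 127 left.
February 2030 has 28 days (2030 is not a leap year): 127 − 28 = 99 left.
March 2030 has 31 days: 99 − 31 = 68 left.
April 2030 has 30 days: 68 − 30 = 38 left.
May 2030 has 31 days: 38 − 31 = 7 left.
7 days into June 2030 → June 7, 2030.

June 7, 2030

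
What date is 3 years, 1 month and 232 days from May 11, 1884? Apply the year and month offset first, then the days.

Counting forward 3 years, 1 month and 232 days from May 11, 1884: first the month/year part, then the days.
+3 years → 1887; month 5 + 1 = 6 → June 1887.
Day 11 is valid in June, giving June 11, 1887.
Now add 232 days from June 11, 1887.
June has 30 days, so 30 − 11 = 19 days remain after June 11, 1887; 232 − 19 = 213 left.
July 1887 has 31 days: 213 − 31 = 182 left.
August 1887 has 31 days: 182 − 31 = 151 left.
September 1887 has 30 days: 151 − 30 = 121 left.
October 1887 has 31 days: 121 − 31 = 90 left.
November 1887 has 30 days: 90 − 30 = 60 left.
December 1887 has 31 days: 60 − 31 = 29 left.
29 days into January 1888 → January 29, 1888.

January 29, 1888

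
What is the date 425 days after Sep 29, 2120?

November 28, 2121

Advancing 425 days from September 29, 2120.
September has 30 days, so 30 − 29 = 1 day remains after September 29, 2120; 425 − 1 = 424 left.
October 2120 has 31 days: 424 − 31 = 393 left.
November 2120 has 30 days: 393 − 30 = 363 left.
December 2120 has 31 days: 363 − 31 = 332 left.
January 2121 has 31 days: 332 − 31 = 301 left.
February 2121 has 28 days (2121 is not a leap year): 301 − 28 = 273 left.
March 2121 has 31 days: 273 − 31 = 242 left.
April 2121 has 30 days: 242 − 30 = 212 left.
May 2121 has 31 days: 212 − 31 = 181 left.
June 2121 has 30 days: 181 − 30 = 151 left.
July 2121 has 31 days: 151 − 31 = 120 left.
August 2121 has 31 days: 120 − 31 = 89 left.
September 2121 has 30 days: 89 − 30 = 59 left.
October 2121 has 31 days: 59 − 31 = 28 left.
28 days into November 2121 → November 28, 2121.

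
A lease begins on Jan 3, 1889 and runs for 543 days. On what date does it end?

June 30, 1890

Adding 543 days from January 3, 1889.
January has 31 days, so 31 − 3 = 28 days remain after January 3, 1889; 543 − 28 = 515 left.
February 1889 has 28 days (1889 is not a leap year): 515 − 28 = 487 left.
March 1889 has 31 days: 487 − 31 = 456 left.
April 1889 has 30 days: 456 − 30 = 426 left.
May 1889 has 31 days: 426 − 31 = 395 left.
June 1889 has 30 days: 395 − 30 = 365 left.
July 1889 has 31 days: 365 − 31 = 334 left.
August 1889 has 31 days: 334 − 31 = 303 left.
September 1889 has 30 days: 303 − 30 = 273 left.
October 1889 has 31 days: 273 − 31 = 242 left.
November 1889 has 30 days: 242 − 30 = 212 left.
December 1889 has 31 days: 212 − 31 = 181 left.
January 1890 has 31 days: 181 − 31 = 150 left.
February 1890 has 28 days (1890 is not a leap year): 150 − 28 = 122 left.
March 1890 has 31 days: 122 − 31 = 91 left.
April 1890 has 30 days: 91 − 30 = 61 left.
May 1890 has 31 days: 61 − 31 = 30 left.
30 days into June 1890 → June 30, 1890.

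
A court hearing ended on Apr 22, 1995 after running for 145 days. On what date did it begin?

Going back 145 days from April 22, 1995.
Going back 22 days from April 22, 1995 reaches the end of the previous month; 145 − 22 = 123 left.
March 1995 has 31 days: 123 − 31 = 92 left.
February 1995 has 28 days (1995 is not a leap year): 92 − 28 = 64 left.
January 1995 has 31 days: 64 − 31 = 33 left.
December 1994 has 31 days: 33 − 31 = 2 left.
November 1994 has 30 days; 30 − 2 = 28 → November 28, 1994.

November 28, 1994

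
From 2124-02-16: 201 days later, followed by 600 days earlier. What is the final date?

January 13, 2123

Adding 201 days from February 16, 2124:
February has 29 days, so 29 − 16 = 13 days remain after February 16, 2124; 201 − 13 = 188 left.
March 2124 has 31 days: 188 − 31 = 157 left.
April 2124 has 30 days: 157 − 30 = 127 left.
May 2124 has 31 days: 127 − 31 = 96 left.
June 2124 has 30 days: 96 − 30 = 66 left.
July 2124 has 31 days: 66 − 31 = 35 left.
August 2124 has 31 days: 35 − 31 = 4 left.
4 days into September 2124 → September 4, 2124.
Subtracting 600 days from September 4, 2124:
Going back 4 days from September 4, 2124 reaches the end of the previous month; 600 − 4 = 596 left.
August 2124 has 31 days: 596 − 31 = 565 left.
July 2124 has 31 days: 565 − 31 = 534 left.
June 2124 has 30 days: 534 − 30 = 504 left.
May 2124 has 31 days: 504 − 31 = 473 left.
April 2124 has 30 days: 473 − 30 = 443 left.
March 2124 has 31 days: 443 − 31 = 412 left.
February 2124 has 29 days (2124 is a leap year): 412 − 29 = 383 left.
January 2124 has 31 days: 383 − 31 = 352 left.
December 2123 has 31 days: 352 − 31 = 321 left.
November 2123 has 30 days: 321 − 30 = 291 left.
October 2123 has 31 days: 291 − 31 = 260 left.
September 2123 has 30 days: 260 − 30 = 230 left.
August 2123 has 31 days: 230 − 31 = 199 left.
July 2123 has 31 days: 199 − 31 = 168 left.
June 2123 has 30 days: 168 − 30 = 138 left.
May 2123 has 31 days: 138 − 31 = 107 left.
April 2123 has 30 days: 107 − 30 = 77 left.
March 2123 has 31 days: 77 − 31 = 46 left.
February 2123 has 28 days (2123 is not a leap year): 46 − 28 = 18 left.
January 2123 has 31 days; 31 − 18 = 13 → January 13, 2123.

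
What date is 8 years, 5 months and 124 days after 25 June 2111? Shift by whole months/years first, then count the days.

March 28, 2120

Advancing 8 years, 5 months and 124 days from June 25, 2111: first the month/year part, then the days.
+8 years → 2119; month 6 + 5 = 11 → November 2119.
Day 25 is valid in November, giving November 25, 2119.
Now add 124 days from November 25, 2119.
November has 30 days, so 30 − 25 = 5 days remain after November 25, 2119; 124 − 5 = 119 left.
December 2119 has 31 days: 119 − 31 = 88 left.
January 2120 has 31 days: 88 − 31 = 57 left.
February 2120 has 29 days (2120 is a leap year): 57 − 29 = 28 left.
28 days into March 2120 → March 28, 2120.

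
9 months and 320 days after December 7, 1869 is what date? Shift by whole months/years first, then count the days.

July 24, 1871

Advancing 9 months and 320 days from December 7, 1869: first the month/year part, then the days.
month 12 + 9 = 21, which is month 9 of year 1870 → September 1870.
Day 7 is valid in September, giving September 7, 1870.
Now add 320 days from September 7, 1870.
September has 30 days, so 30 − 7 = 23 days remain after September 7, 1870; 320 − 23 = 297 left.
October 1870 has 31 days: 297 − 31 = 266 left.
November 1870 has 30 days: 266 − 30 = 236 left.
December 1870 has 31 days: 236 − 31 = 205 left.
January 1871 has 31 days: 205 − 31 = 174 left.
February 1871 has 28 days (1871 is not a leap year): 174 − 28 = 146 left.
March 1871 has 31 days: 146 − 31 = 115 left.
April 1871 has 30 days: 115 − 30 = 85 left.
May 1871 has 31 days: 85 − 31 = 54 left.
June 1871 has 30 days: 54 − 30 = 24 left.
24 days into July 1871 → July 24, 1871.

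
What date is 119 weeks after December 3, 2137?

Advancing 119 weeks = 833 days from December 3, 2137.
December has 31 days, so 31 − 3 = 28 days remain after December 3, 2137; 833 − 28 = 805 left.
January 2138 has 31 days: 805 − 31 = 774 left.
February 2138 has 28 days (2138 is not a leap year): 774 − 28 = 746 left.
March 2138 has 31 days: 746 − 31 = 715 left.
April 2138 has 30 days: 715 − 30 = 685 left.
May 2138 has 31 days: 685 − 31 = 654 left.
June 2138 has 30 days: 654 − 30 = 624 left.
July 2138 has 31 days: 624 − 31 = 593 left.
August 2138 has 31 days: 593 − 31 = 562 left.
September 2138 has 30 days: 562 − 30 = 532 left.
October 2138 has 31 days: 532 − 31 = 501 left.
November 2138 has 30 days: 501 − 30 = 471 left.
December 2138 has 31 days: 471 − 31 = 440 left.
January 2139 has 31 days: 440 − 31 = 409 left.
February 2139 has 28 days (2139 is not a leap year): 409 − 28 = 381 left.
March 2139 has 31 days: 381 − 31 = 350 left.
April 2139 has 30 days: 350 − 30 = 320 left.
May 2139 has 31 days: 320 − 31 = 289 left.
June 2139 has 30 days: 289 − 30 = 259 left.
July 2139 has 31 days: 259 − 31 = 228 left.
August 2139 has 31 days: 228 − 31 = 197 left.
September 2139 has 30 days: 197 − 30 = 167 left.
October 2139 has 31 days: 167 − 31 = 136 left.
November 2139 has 30 days: 136 − 30 = 106 left.
December 2139 has 31 days: 106 − 31 = 75 left.
January 2140 has 31 days: 75 − 31 = 44 left.
February 2140 has 29 days (2140 is a leap year): 44 − 29 = 15 left.
15 days into March 2140 → March 15, 2140.

March 15, 2140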